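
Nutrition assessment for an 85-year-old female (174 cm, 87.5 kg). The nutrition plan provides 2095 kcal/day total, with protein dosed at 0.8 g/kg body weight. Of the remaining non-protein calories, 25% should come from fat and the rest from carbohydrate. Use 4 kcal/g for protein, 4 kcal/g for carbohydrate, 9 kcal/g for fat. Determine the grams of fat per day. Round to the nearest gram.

50 g/day

Protein = 0.8 × 87.5 = 70 g → 70 × 4 = 280 kcal.
Non-protein calories = 2095 − 280 = 1815 kcal.
Fat: 25% × 1815 = 453.75 kcal; carbohydrate: 1361.25 kcal.
Fat: 453.75 kcal ÷ 9 kcal/g = 50.4167 g.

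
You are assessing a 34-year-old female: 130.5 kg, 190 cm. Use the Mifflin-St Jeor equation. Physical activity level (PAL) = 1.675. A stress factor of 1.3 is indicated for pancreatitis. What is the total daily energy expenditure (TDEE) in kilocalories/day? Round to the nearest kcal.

4707 kilocalories/day

Mifflin-St Jeor (female): BMR = 10(130.5) + 6.25(190) − 5(34) − 161 = 1305 + 1187.5 − 170 − 161 = 2161.5 kcal/day.
TEE = BMR × activity factor = 2161.5 × 1.675 = 3620.5125 kcal/day.
Apply stress factor: 3620.5125 × 1.3 = 4706.6663 kcal/day.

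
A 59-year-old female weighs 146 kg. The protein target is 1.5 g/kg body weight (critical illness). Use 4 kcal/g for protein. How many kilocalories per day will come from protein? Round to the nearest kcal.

876 kcal/day

Protein = 1.5 g/kg × 146 kg = 219 g/day.
Protein energy = 219 g × 4 kcal/g = 876 kcal/day.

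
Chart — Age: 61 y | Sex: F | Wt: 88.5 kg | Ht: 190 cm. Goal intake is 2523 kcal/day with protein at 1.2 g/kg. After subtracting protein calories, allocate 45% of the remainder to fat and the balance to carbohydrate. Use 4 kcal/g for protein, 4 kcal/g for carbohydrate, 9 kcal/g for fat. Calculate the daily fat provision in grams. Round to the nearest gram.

105 g/day

Protein = 1.2 × 88.5 = 106.2 g → 106.2 × 4 = 424.8 kcal.
Non-protein calories = 2523 − 424.8 = 2098.2 kcal.
Fat: 45% × 2098.2 = 944.19 kcal; carbohydrate: 1154.01 kcal.
Fat: 944.19 kcal ÷ 9 kcal/g = 104.91 g.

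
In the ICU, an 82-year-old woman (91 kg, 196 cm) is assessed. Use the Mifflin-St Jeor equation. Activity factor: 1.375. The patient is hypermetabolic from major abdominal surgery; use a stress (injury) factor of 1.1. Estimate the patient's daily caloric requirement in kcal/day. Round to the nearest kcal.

2366 kcal/day

Mifflin-St Jeor (female): BMR = 10(91) + 6.25(196) − 5(82) − 161 = 910 + 1225 − 410 − 161 = 1564 kcal/day.
TEE = BMR × activity factor = 1564 × 1.375 = 2150.5 kcal/day.
Apply stress factor: 2150.5 × 1.1 = 2365.55 kcal/day.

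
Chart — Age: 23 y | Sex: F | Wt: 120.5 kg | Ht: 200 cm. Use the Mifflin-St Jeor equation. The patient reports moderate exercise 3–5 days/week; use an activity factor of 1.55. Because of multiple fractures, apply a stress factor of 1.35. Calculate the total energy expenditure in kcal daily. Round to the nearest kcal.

Mifflin-St Jeor (female): BMR = 10(120.5) + 6.25(200) − 5(23) − 161 = 1205 + 1250 − 115 − 161 = 2179 kcal/day.
TEE = BMR × activity factor = 2179 × 1.55 = 3377.45 kcal/day.
Apply stress factor: 3377.45 × 1.35 = 4559.5575 kcal/day.

4560 kcal daily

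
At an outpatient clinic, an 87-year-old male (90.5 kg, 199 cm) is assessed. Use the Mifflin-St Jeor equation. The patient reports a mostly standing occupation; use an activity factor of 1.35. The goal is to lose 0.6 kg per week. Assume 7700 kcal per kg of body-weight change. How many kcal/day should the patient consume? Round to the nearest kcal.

1660 kcal/day

Mifflin-St Jeor (male): BMR = 10(90.5) + 6.25(199) − 5(87) + 5 = 905 + 1243.75 − 435 + 5 = 1718.75 kcal/day.
TEE = 1718.75 × 1.35 = 2320.3125 kcal/day.
Required daily deficit = 0.6 × 7700 ÷ 7 = 660 kcal/day.
Target intake = 2320.3125 − 660 = 1660.3125 kcal/day.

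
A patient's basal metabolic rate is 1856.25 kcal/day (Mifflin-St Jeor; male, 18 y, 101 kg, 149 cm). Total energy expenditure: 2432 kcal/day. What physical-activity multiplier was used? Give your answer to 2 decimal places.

1.31

Activity factor = TEE ÷ BMR = 2432 ÷ 1856.25 = 1.31.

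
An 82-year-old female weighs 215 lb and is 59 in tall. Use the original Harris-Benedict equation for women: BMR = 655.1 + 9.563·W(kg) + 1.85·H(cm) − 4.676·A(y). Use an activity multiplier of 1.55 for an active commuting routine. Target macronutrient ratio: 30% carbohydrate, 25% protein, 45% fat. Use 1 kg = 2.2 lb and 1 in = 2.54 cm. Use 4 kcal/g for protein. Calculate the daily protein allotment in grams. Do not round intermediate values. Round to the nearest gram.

Convert to metric: weight = 215 ÷ 2.2 = 97.7273 kg; height = 59 × 2.54 = 149.86 cm.
Harris-Benedict: BMR = 655.1 + 9.563(97.7273) + 1.85(149.86) − 4.676(82) = 1483.4749 kcal/day.
TEE = 1483.4749 × 1.55 = 2299.3861 kcal/day.
Protein energy = 25% × 2299.3861 = 574.8465 kcal.
Protein = 574.8465 ÷ 4 kcal/g = 143.7116 g.

144 g/day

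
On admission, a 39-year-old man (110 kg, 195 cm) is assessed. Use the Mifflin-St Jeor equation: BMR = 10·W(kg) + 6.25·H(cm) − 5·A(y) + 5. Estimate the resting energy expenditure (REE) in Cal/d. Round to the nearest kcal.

2129 Cal/d

Mifflin-St Jeor (male): BMR = 10(110) + 6.25(195) − 5(39) + 5 = 1100 + 1218.75 − 195 + 5 = 2128.75 kcal/day.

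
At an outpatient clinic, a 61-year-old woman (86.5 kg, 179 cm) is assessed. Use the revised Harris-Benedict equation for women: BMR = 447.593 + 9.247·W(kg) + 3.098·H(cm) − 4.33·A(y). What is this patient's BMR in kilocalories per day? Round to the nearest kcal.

1538 kilocalories per day

Harris-Benedict: BMR = 447.593 + 9.247(86.5) + 3.098(179) − 4.33(61) = 1537.8705 kcal/day.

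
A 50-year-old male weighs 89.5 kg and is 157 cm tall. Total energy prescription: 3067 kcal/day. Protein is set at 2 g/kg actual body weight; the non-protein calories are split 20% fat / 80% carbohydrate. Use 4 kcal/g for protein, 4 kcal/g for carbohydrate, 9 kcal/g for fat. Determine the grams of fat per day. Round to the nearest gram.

52 g/day

Protein = 2 × 89.5 = 179 g → 179 × 4 = 716 kcal.
Non-protein calories = 3067 − 716 = 2351 kcal.
Fat: 20% × 2351 = 470.2 kcal; carbohydrate: 1880.8 kcal.
Fat: 470.2 kcal ÷ 9 kcal/g = 52.2444 g.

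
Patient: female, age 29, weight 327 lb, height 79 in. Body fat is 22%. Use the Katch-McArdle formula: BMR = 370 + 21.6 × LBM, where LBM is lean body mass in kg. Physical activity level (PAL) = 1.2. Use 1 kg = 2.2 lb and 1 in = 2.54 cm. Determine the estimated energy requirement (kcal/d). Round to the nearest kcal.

Convert to metric: weight = 327 ÷ 2.2 = 148.6364 kg; height = 79 × 2.54 = 200.66 cm.
LBM = 148.6364 × (1 − 0.22) = 115.9364 kg. Katch-McArdle: BMR = 370 + 21.6 × 115.9364 = 2874.2255 kcal/day.
TEE = BMR × activity factor = 2874.2255 × 1.2 = 3449.0705 kcal/day.

3449 kcal/d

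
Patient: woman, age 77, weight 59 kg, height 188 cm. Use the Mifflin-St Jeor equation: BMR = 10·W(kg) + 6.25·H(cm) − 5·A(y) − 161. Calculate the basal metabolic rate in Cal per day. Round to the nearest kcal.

1219 Cal per day

Mifflin-St Jeor (female): BMR = 10(59) + 6.25(188) − 5(77) − 161 = 590 + 1175 − 385 − 161 = 1219 kcal/day.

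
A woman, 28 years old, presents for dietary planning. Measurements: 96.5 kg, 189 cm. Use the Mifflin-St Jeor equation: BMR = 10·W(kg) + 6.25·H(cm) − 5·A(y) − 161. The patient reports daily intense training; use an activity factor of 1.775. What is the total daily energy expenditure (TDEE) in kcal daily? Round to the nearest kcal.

Mifflin-St Jeor (female): BMR = 10(96.5) + 6.25(189) − 5(28) − 161 = 965 + 1181.25 − 140 − 161 = 1845.25 kcal/day.
TEE = BMR × activity factor = 1845.25 × 1.775 = 3275.3188 kcal/day.

3275 kcal daily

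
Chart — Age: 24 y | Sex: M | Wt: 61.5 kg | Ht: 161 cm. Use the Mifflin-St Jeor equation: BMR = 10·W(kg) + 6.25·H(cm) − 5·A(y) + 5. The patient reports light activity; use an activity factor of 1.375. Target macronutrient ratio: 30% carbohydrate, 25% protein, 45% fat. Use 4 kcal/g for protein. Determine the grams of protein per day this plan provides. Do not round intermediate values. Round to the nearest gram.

Mifflin-St Jeor (male): BMR = 10(61.5) + 6.25(161) − 5(24) + 5 = 615 + 1006.25 − 120 + 5 = 1506.25 kcal/day.
TEE = 1506.25 × 1.375 = 2071.0938 kcal/day.
Protein energy = 25% × 2071.0938 = 517.7734 kcal.
Protein = 517.7734 ÷ 4 kcal/g = 129.4434 g.

129 g/day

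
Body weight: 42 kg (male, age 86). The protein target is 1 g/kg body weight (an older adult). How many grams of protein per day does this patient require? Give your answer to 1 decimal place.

42.0 g/day

Protein = 1 g/kg × 42 kg = 42 g/day.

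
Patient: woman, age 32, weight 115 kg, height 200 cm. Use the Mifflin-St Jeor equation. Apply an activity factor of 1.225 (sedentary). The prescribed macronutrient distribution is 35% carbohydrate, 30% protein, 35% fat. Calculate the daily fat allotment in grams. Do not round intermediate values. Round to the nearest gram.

Mifflin-St Jeor (female): BMR = 10(115) + 6.25(200) − 5(32) − 161 = 1150 + 1250 − 160 − 161 = 2079 kcal/day.
TEE = 2079 × 1.225 = 2546.775 kcal/day.
Fat energy = 35% × 2546.775 = 891.3713 kcal.
Fat = 891.3713 ÷ 9 kcal/g = 99.0413 g.

99 g/day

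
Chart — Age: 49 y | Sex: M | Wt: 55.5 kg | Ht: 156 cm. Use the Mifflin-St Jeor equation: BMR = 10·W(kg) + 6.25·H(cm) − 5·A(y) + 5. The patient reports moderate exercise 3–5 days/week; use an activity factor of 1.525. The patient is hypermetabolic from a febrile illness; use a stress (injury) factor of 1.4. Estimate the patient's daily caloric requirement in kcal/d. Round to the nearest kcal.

Mifflin-St Jeor (male): BMR = 10(55.5) + 6.25(156) − 5(49) + 5 = 555 + 975 − 245 + 5 = 1290 kcal/day.
TEE = BMR × activity factor = 1290 × 1.525 = 1967.25 kcal/day.
Apply stress factor: 1967.25 × 1.4 = 2754.15 kcal/day.

2754 kcal/d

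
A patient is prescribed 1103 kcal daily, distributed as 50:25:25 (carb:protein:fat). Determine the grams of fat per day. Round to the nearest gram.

31 g/day

Fat energy = 25% × 1103 = 275.75 kcal.
At 9 kcal/g: 275.75 ÷ 9 = 30.6389 g.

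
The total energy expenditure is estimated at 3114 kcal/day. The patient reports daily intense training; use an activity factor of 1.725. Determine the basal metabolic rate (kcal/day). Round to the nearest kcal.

BMR = TEE ÷ activity factor = 3114 ÷ 1.725 = 1805.2174 kcal/day.

1805 kcal/day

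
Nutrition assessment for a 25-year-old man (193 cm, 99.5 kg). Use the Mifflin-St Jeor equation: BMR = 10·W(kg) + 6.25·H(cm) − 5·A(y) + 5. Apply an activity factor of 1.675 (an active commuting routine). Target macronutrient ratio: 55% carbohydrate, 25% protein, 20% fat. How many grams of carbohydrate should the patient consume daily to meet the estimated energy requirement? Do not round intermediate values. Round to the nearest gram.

479 g/day

Mifflin-St Jeor (male): BMR = 10(99.5) + 6.25(193) − 5(25) + 5 = 995 + 1206.25 − 125 + 5 = 2081.25 kcal/day.
TEE = 2081.25 × 1.675 = 3486.0938 kcal/day.
Carbohydrate energy = 55% × 3486.0938 = 1917.3516 kcal.
Carbohydrate = 1917.3516 ÷ 4 kcal/g = 479.3379 g.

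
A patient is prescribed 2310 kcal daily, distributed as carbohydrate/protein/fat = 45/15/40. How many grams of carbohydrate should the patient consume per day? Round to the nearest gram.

260 g/day

Carbohydrate energy = 45% × 2310 = 1039.5 kcal.
At 4 kcal/g: 1039.5 ÷ 4 = 259.875 g.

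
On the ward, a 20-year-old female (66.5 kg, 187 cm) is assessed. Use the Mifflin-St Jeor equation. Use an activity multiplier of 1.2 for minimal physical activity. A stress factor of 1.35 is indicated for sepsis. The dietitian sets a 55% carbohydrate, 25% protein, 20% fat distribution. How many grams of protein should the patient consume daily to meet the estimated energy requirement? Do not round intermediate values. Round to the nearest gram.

Mifflin-St Jeor (female): BMR = 10(66.5) + 6.25(187) − 5(20) − 161 = 665 + 1168.75 − 100 − 161 = 1572.75 kcal/day.
TEE = 1572.75 × 1.2 = 1887.3 kcal/day.
With stress factor 1.35: 1887.3 × 1.35 = 2547.855 kcal/day.
Protein energy = 25% × 2547.855 = 636.9638 kcal.
Protein = 636.9638 ÷ 4 kcal/g = 159.2409 g.

159 g/day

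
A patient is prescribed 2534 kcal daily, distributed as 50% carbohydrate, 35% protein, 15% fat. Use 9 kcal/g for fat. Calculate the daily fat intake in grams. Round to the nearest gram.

42 g/day

Fat energy = 15% × 2534 = 380.1 kcal.
At 9 kcal/g: 380.1 ÷ 9 = 42.2333 g.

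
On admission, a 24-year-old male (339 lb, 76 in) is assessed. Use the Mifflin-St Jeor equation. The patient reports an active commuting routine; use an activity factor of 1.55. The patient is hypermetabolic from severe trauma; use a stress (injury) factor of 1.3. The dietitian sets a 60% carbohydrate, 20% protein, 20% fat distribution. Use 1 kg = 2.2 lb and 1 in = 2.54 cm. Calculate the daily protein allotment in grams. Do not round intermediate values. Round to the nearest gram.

Convert to metric: weight = 339 ÷ 2.2 = 154.0909 kg; height = 76 × 2.54 = 193.04 cm.
Mifflin-St Jeor (male): BMR = 10(154.0909) + 6.25(193.04) − 5(24) + 5 = 1540.9091 + 1206.5 − 120 + 5 = 2632.4091 kcal/day.
TEE = 2632.4091 × 1.55 = 4080.2341 kcal/day.
With stress factor 1.3: 4080.2341 × 1.3 = 5304.3043 kcal/day.
Protein energy = 20% × 5304.3043 = 1060.8609 kcal.
Protein = 1060.8609 ÷ 4 kcal/g = 265.2152 g.

265 g/day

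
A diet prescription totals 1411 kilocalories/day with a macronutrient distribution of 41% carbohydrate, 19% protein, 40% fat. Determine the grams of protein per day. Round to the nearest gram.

Protein energy = 19% × 1411 = 268.09 kcal.
At 4 kcal/g: 268.09 ÷ 4 = 67.0225 g.

67 g/day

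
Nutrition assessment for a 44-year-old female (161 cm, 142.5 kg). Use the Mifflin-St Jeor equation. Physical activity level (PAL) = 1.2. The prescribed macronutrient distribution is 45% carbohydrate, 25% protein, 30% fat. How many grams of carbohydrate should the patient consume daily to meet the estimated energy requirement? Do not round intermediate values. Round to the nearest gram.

277 g/day

Mifflin-St Jeor (female): BMR = 10(142.5) + 6.25(161) − 5(44) − 161 = 1425 + 1006.25 − 220 − 161 = 2050.25 kcal/day.
TEE = 2050.25 × 1.2 = 2460.3 kcal/day.
Carbohydrate energy = 45% × 2460.3 = 1107.135 kcal.
Carbohydrate = 1107.135 ÷ 4 kcal/g = 276.7838 g.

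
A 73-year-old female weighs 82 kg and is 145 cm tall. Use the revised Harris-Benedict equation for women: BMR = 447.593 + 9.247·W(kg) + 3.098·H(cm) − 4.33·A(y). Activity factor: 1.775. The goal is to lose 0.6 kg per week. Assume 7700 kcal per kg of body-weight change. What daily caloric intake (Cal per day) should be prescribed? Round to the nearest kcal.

1717 Cal per day

Harris-Benedict: BMR = 447.593 + 9.247(82) + 3.098(145) − 4.33(73) = 1338.967 kcal/day.
TEE = 1338.967 × 1.775 = 2376.6664 kcal/day.
Required daily deficit = 0.6 × 7700 ÷ 7 = 660 kcal/day.
Target intake = 2376.6664 − 660 = 1716.6664 kcal/day.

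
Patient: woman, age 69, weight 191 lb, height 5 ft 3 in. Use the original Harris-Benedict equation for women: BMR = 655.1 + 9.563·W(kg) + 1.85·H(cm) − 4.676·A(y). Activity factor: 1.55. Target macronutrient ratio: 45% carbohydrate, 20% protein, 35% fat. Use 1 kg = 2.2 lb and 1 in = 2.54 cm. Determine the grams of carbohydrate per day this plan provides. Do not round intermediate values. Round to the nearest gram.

254 g/day

Convert to metric: weight = 191 ÷ 2.2 = 86.8182 kg; height = (5×12 + 3) × 2.54 = 63 × 2.54 = 160.02 cm.
Harris-Benedict: BMR = 655.1 + 9.563(86.8182) + 1.85(160.02) − 4.676(69) = 1458.7353 kcal/day.
TEE = 1458.7353 × 1.55 = 2261.0397 kcal/day.
Carbohydrate energy = 45% × 2261.0397 = 1017.4679 kcal.
Carbohydrate = 1017.4679 ÷ 4 kcal/g = 254.367 g.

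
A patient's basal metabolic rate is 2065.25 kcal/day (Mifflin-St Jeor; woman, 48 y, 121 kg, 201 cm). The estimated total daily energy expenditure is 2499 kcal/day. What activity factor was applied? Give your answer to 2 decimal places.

Activity factor = TEE ÷ BMR = 2499 ÷ 2065.25 = 1.21.

1.21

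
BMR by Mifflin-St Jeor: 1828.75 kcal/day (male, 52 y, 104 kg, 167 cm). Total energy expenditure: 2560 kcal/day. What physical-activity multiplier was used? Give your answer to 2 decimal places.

1.40

Activity factor = TEE ÷ BMR = 2560 ÷ 1828.75 = 1.4.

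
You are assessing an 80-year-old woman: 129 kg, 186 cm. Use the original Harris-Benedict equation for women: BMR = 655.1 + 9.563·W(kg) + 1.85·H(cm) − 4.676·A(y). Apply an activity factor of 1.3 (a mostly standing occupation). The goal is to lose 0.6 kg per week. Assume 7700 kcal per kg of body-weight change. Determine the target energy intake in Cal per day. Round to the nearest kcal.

1756 Cal per day

Harris-Benedict: BMR = 655.1 + 9.563(129) + 1.85(186) − 4.676(80) = 1858.747 kcal/day.
TEE = 1858.747 × 1.3 = 2416.3711 kcal/day.
Required daily deficit = 0.6 × 7700 ÷ 7 = 660 kcal/day.
Target intake = 2416.3711 − 660 = 1756.3711 kcal/day.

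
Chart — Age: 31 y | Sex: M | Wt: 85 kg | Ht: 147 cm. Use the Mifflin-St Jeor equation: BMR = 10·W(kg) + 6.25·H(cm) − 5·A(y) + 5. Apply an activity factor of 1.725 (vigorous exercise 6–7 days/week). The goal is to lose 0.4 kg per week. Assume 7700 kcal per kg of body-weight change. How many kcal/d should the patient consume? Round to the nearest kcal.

Mifflin-St Jeor (male): BMR = 10(85) + 6.25(147) − 5(31) + 5 = 850 + 918.75 − 155 + 5 = 1618.75 kcal/day.
TEE = 1618.75 × 1.725 = 2792.3438 kcal/day.
Required daily deficit = 0.4 × 7700 ÷ 7 = 440 kcal/day.
Target intake = 2792.3438 − 440 = 2352.3438 kcal/day.

2352 kcal/d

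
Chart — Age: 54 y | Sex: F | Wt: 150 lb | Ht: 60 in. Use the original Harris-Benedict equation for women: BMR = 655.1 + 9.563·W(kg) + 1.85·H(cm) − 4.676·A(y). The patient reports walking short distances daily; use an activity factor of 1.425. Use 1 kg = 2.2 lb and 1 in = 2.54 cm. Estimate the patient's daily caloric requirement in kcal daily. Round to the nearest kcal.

1905 kcal daily

Convert to metric: weight = 150 ÷ 2.2 = 68.1818 kg; height = 60 × 2.54 = 152.4 cm.
Harris-Benedict: BMR = 655.1 + 9.563(68.1818) + 1.85(152.4) − 4.676(54) = 1336.5587 kcal/day.
TEE = BMR × activity factor = 1336.5587 × 1.425 = 1904.5962 kcal/day.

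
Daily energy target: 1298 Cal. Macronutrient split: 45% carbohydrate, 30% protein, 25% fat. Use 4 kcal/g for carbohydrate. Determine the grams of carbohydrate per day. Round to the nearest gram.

146 g/day

Carbohydrate energy = 45% × 1298 = 584.1 kcal.
At 4 kcal/g: 584.1 ÷ 4 = 146.025 g.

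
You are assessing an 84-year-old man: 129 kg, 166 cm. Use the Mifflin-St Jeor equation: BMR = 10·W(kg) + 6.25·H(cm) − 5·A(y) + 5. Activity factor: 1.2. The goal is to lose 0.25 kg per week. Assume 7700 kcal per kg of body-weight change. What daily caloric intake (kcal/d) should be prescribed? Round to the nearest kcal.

Mifflin-St Jeor (male): BMR = 10(129) + 6.25(166) − 5(84) + 5 = 1290 + 1037.5 − 420 + 5 = 1912.5 kcal/day.
TEE = 1912.5 × 1.2 = 2295 kcal/day.
Required daily deficit = 0.25 × 7700 ÷ 7 = 275 kcal/day.
Target intake = 2295 − 275 = 2020 kcal/day.

2020 kcal/d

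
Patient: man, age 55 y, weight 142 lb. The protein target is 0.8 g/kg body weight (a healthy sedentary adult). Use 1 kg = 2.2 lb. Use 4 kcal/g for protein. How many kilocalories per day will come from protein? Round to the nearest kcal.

207 kcal/day

Weight in kg = 142 ÷ 2.2 = 64.5455 kg.
Protein = 0.8 g/kg × 64.5455 kg = 51.6364 g/day.
Protein energy = 51.6364 g × 4 kcal/g = 206.5455 kcal/day.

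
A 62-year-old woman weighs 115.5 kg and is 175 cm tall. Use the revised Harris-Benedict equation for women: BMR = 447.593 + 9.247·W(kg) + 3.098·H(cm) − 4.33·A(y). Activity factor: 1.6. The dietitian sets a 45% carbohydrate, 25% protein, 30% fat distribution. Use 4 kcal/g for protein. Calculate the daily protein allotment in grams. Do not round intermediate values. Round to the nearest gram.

Harris-Benedict: BMR = 447.593 + 9.247(115.5) + 3.098(175) − 4.33(62) = 1789.3115 kcal/day.
TEE = 1789.3115 × 1.6 = 2862.8984 kcal/day.
Protein energy = 25% × 2862.8984 = 715.7246 kcal.
Protein = 715.7246 ÷ 4 kcal/g = 178.9312 g.

179 g/day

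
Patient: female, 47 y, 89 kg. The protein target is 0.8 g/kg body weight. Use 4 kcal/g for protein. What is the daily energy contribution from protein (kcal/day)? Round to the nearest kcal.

285 kcal/day

Protein = 0.8 g/kg × 89 kg = 71.2 g/day.
Protein energy = 71.2 g × 4 kcal/g = 284.8 kcal/day.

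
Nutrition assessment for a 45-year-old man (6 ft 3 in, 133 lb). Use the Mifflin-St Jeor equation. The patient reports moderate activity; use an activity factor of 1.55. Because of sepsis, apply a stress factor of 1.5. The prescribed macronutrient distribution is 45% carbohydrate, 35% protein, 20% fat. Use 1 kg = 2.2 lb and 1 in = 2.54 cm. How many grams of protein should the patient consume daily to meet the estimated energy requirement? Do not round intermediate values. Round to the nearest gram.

Convert to metric: weight = 133 ÷ 2.2 = 60.4545 kg; height = (6×12 + 3) × 2.54 = 75 × 2.54 = 190.5 cm.
Mifflin-St Jeor (male): BMR = 10(60.4545) + 6.25(190.5) − 5(45) + 5 = 604.5455 + 1190.625 − 225 + 5 = 1575.1705 kcal/day.
TEE = 1575.1705 × 1.55 = 2441.5142 kcal/day.
With stress factor 1.5: 2441.5142 × 1.5 = 3662.2713 kcal/day.
Protein energy = 35% × 3662.2713 = 1281.795 kcal.
Protein = 1281.795 ÷ 4 kcal/g = 320.4487 g.

320 g/day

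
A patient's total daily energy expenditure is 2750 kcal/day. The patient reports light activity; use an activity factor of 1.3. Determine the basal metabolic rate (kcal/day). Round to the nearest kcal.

BMR = TEE ÷ activity factor = 2750 ÷ 1.3 = 2115.3846 kcal/day.

2115 kcal/day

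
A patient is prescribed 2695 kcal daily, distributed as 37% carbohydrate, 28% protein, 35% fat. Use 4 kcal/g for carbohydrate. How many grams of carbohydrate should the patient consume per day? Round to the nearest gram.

Carbohydrate energy = 37% × 2695 = 997.15 kcal.
At 4 kcal/g: 997.15 ÷ 4 = 249.2875 g.

249 g/day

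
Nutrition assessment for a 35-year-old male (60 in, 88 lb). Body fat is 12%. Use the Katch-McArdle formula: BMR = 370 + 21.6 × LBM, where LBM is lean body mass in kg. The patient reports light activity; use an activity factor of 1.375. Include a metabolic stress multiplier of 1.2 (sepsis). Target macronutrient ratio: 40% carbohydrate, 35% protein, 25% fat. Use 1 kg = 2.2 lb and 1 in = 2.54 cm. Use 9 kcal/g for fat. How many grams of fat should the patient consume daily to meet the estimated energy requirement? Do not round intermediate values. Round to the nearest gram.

Convert to metric: weight = 88 ÷ 2.2 = 40 kg; height = 60 × 2.54 = 152.4 cm.
LBM = 40 × (1 − 0.12) = 35.2 kg. Katch-McArdle: BMR = 370 + 21.6 × 35.2 = 1130.32 kcal/day.
TEE = 1130.32 × 1.375 = 1554.19 kcal/day.
With stress factor 1.2: 1554.19 × 1.2 = 1865.028 kcal/day.
Fat energy = 25% × 1865.028 = 466.257 kcal.
Fat = 466.257 ÷ 9 kcal/g = 51.8063 g.

52 g/day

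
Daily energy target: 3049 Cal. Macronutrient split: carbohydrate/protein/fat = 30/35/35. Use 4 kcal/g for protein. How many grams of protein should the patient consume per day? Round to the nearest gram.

Protein energy = 35% × 3049 = 1067.15 kcal.
At 4 kcal/g: 1067.15 ÷ 4 = 266.7875 g.

267 g/day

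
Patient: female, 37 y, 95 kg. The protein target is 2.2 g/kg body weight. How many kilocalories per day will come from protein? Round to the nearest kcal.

Protein = 2.2 g/kg × 95 kg = 209 g/day.
Protein energy = 209 g × 4 kcal/g = 836 kcal/day.

836 kcal/day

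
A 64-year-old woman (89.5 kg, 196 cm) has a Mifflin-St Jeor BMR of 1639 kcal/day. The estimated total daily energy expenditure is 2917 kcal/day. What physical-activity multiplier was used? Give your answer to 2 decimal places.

Activity factor = TEE ÷ BMR = 2917 ÷ 1639 = 1.78.

1.78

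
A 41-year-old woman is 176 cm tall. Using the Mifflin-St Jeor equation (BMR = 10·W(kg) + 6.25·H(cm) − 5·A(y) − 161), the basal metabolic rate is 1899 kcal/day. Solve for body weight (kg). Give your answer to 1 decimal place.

116.5 kg

1899 = 10·W + 6.25(176) − 5(41) − 161
10·W = 1899 − 734 = 1165, so W = 116.5 kg.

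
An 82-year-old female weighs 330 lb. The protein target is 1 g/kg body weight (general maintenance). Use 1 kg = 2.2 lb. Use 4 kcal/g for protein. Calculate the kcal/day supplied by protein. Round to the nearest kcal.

600 kcal/day

Weight in kg = 330 ÷ 2.2 = 150 kg.
Protein = 1 g/kg × 150 kg = 150 g/day.
Protein energy = 150 g × 4 kcal/g = 600 kcal/day.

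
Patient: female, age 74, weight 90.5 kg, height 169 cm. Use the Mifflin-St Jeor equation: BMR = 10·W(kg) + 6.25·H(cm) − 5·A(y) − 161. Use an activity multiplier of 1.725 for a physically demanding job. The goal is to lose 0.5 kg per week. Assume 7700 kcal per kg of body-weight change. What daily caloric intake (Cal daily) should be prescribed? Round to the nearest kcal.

Mifflin-St Jeor (female): BMR = 10(90.5) + 6.25(169) − 5(74) − 161 = 905 + 1056.25 − 370 − 161 = 1430.25 kcal/day.
TEE = 1430.25 × 1.725 = 2467.1813 kcal/day.
Required daily deficit = 0.5 × 7700 ÷ 7 = 550 kcal/day.
Target intake = 2467.1813 − 550 = 1917.1813 kcal/day.

1917 Cal daily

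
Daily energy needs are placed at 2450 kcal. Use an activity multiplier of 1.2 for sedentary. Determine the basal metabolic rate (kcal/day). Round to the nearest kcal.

BMR = TEE ÷ activity factor = 2450 ÷ 1.2 = 2041.6667 kcal/day.

2042 kcal/day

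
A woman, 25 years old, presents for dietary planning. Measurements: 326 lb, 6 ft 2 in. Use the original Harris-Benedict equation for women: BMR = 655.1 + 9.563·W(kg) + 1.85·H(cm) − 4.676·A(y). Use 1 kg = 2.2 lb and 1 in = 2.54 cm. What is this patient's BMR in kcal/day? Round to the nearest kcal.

Convert to metric: weight = 326 ÷ 2.2 = 148.1818 kg; height = (6×12 + 2) × 2.54 = 74 × 2.54 = 187.96 cm.
Harris-Benedict: BMR = 655.1 + 9.563(148.1818) + 1.85(187.96) − 4.676(25) = 2302.9887 kcal/day.

2303 kcal/day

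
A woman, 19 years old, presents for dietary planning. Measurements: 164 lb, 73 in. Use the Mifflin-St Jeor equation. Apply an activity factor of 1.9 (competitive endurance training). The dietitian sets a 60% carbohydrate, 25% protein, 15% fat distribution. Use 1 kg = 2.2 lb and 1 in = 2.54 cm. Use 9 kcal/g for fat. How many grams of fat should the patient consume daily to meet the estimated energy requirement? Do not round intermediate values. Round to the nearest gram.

Convert to metric: weight = 164 ÷ 2.2 = 74.5455 kg; height = 73 × 2.54 = 185.42 cm.
Mifflin-St Jeor (female): BMR = 10(74.5455) + 6.25(185.42) − 5(19) − 161 = 745.4545 + 1158.875 − 95 − 161 = 1648.3295 kcal/day.
TEE = 1648.3295 × 1.9 = 3131.8261 kcal/day.
Fat energy = 15% × 3131.8261 = 469.7739 kcal.
Fat = 469.7739 ÷ 9 kcal/g = 52.1971 g.

52 g/day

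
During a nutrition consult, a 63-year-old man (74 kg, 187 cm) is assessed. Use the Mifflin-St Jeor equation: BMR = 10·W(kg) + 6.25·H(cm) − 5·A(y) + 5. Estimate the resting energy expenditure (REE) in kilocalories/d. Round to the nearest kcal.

1599 kilocalories/d

Mifflin-St Jeor (male): BMR = 10(74) + 6.25(187) − 5(63) + 5 = 740 + 1168.75 − 315 + 5 = 1598.75 kcal/day.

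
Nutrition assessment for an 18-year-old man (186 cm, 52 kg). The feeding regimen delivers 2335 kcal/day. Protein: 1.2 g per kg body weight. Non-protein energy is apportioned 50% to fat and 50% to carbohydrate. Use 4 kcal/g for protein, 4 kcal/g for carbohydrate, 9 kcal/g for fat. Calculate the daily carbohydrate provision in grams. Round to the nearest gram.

261 g/day

Protein = 1.2 × 52 = 62.4 g → 62.4 × 4 = 249.6 kcal.
Non-protein calories = 2335 − 249.6 = 2085.4 kcal.
Fat: 50% × 2085.4 = 1042.7 kcal; carbohydrate: 1042.7 kcal.
Carbohydrate: 1042.7 kcal ÷ 4 kcal/g = 260.675 g.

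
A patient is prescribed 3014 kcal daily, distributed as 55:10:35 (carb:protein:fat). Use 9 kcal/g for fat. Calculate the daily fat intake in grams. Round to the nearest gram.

Fat energy = 35% × 3014 = 1054.9 kcal.
At 9 kcal/g: 1054.9 ÷ 9 = 117.2111 g.

117 g/day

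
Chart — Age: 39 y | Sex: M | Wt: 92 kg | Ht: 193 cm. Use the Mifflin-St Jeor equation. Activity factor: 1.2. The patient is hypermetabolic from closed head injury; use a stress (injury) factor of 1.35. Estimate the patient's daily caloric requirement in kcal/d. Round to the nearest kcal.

Mifflin-St Jeor (male): BMR = 10(92) + 6.25(193) − 5(39) + 5 = 920 + 1206.25 − 195 + 5 = 1936.25 kcal/day.
TEE = BMR × activity factor = 1936.25 × 1.2 = 2323.5 kcal/day.
Apply stress factor: 2323.5 × 1.35 = 3136.725 kcal/day.

3137 kcal/d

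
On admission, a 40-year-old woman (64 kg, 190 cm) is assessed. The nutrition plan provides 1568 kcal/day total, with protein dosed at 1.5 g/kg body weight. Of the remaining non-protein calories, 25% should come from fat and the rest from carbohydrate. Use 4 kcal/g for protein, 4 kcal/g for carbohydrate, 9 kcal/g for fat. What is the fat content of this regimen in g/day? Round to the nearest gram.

Protein = 1.5 × 64 = 96 g → 96 × 4 = 384 kcal.
Non-protein calories = 1568 − 384 = 1184 kcal.
Fat: 25% × 1184 = 296 kcal; carbohydrate: 888 kcal.
Fat: 296 kcal ÷ 9 kcal/g = 32.8889 g.

33 g/day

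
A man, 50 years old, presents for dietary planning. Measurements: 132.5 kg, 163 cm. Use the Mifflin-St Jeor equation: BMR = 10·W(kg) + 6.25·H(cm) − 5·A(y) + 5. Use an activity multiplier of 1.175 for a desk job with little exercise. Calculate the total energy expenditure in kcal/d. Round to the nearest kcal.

2466 kcal/d

Mifflin-St Jeor (male): BMR = 10(132.5) + 6.25(163) − 5(50) + 5 = 1325 + 1018.75 − 250 + 5 = 2098.75 kcal/day.
TEE = BMR × activity factor = 2098.75 × 1.175 = 2466.0313 kcal/day.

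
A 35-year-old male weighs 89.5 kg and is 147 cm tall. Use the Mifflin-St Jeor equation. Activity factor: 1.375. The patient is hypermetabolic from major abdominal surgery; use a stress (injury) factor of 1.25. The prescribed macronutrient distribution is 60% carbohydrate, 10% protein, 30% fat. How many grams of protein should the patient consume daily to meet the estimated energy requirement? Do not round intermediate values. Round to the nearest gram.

Mifflin-St Jeor (male): BMR = 10(89.5) + 6.25(147) − 5(35) + 5 = 895 + 918.75 − 175 + 5 = 1643.75 kcal/day.
TEE = 1643.75 × 1.375 = 2260.1563 kcal/day.
With stress factor 1.25: 2260.1563 × 1.25 = 2825.1953 kcal/day.
Protein energy = 10% × 2825.1953 = 282.5195 kcal.
Protein = 282.5195 ÷ 4 kcal/g = 70.6299 g.

71 g/day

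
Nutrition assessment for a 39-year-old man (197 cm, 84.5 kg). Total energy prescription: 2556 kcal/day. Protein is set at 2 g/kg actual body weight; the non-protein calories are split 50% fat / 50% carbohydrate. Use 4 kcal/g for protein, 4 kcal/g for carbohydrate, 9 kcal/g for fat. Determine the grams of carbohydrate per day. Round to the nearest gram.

Protein = 2 × 84.5 = 169 g → 169 × 4 = 676 kcal.
Non-protein calories = 2556 − 676 = 1880 kcal.
Fat: 50% × 1880 = 940 kcal; carbohydrate: 940 kcal.
Carbohydrate: 940 kcal ÷ 4 kcal/g = 235 g.

235 g/day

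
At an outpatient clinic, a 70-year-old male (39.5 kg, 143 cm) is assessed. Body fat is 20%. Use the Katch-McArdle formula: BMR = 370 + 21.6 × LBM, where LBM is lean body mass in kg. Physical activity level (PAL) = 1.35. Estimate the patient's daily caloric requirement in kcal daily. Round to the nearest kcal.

LBM = 39.5 × (1 − 0.2) = 31.6 kg. Katch-McArdle: BMR = 370 + 21.6 × 31.6 = 1052.56 kcal/day.
TEE = BMR × activity factor = 1052.56 × 1.35 = 1420.956 kcal/day.

1421 kcal daily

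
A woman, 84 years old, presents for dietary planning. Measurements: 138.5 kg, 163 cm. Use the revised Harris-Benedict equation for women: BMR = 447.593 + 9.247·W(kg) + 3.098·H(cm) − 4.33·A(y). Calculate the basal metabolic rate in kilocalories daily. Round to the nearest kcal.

Harris-Benedict: BMR = 447.593 + 9.247(138.5) + 3.098(163) − 4.33(84) = 1869.5565 kcal/day.

1870 kilocalories daily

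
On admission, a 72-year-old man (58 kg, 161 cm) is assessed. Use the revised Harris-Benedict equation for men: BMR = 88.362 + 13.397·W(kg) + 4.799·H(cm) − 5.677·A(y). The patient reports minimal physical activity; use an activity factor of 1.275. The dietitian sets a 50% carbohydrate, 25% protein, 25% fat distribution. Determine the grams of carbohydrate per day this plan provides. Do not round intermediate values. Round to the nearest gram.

Harris-Benedict: BMR = 88.362 + 13.397(58) + 4.799(161) − 5.677(72) = 1229.283 kcal/day.
TEE = 1229.283 × 1.275 = 1567.3358 kcal/day.
Carbohydrate energy = 50% × 1567.3358 = 783.6679 kcal.
Carbohydrate = 783.6679 ÷ 4 kcal/g = 195.917 g.

196 g/day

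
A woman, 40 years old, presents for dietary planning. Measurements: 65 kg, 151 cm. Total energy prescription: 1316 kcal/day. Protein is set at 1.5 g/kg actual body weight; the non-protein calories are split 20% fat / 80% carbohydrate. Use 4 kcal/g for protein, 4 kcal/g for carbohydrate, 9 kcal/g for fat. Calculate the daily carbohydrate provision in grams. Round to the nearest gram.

185 g/day

Protein = 1.5 × 65 = 97.5 g → 97.5 × 4 = 390 kcal.
Non-protein calories = 1316 − 390 = 926 kcal.
Fat: 20% × 926 = 185.2 kcal; carbohydrate: 740.8 kcal.
Carbohydrate: 740.8 kcal ÷ 4 kcal/g = 185.2 g.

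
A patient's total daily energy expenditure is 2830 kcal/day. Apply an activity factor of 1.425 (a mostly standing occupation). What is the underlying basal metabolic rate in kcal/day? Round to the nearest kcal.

1986 kcal/day

BMR = TEE ÷ activity factor = 2830 ÷ 1.425 = 1985.9649 kcal/day.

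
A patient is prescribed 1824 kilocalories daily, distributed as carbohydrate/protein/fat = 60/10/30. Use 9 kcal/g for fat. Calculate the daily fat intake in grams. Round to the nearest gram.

Fat energy = 30% × 1824 = 547.2 kcal.
At 9 kcal/g: 547.2 ÷ 9 = 60.8 g.

61 g/day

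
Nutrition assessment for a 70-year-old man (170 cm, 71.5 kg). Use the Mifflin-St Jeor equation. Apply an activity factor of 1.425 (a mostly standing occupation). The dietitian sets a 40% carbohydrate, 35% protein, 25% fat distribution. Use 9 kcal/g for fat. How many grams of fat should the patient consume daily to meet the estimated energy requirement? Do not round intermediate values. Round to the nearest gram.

Mifflin-St Jeor (male): BMR = 10(71.5) + 6.25(170) − 5(70) + 5 = 715 + 1062.5 − 350 + 5 = 1432.5 kcal/day.
TEE = 1432.5 × 1.425 = 2041.3125 kcal/day.
Fat energy = 25% × 2041.3125 = 510.3281 kcal.
Fat = 510.3281 ÷ 9 kcal/g = 56.7031 g.

57 g/day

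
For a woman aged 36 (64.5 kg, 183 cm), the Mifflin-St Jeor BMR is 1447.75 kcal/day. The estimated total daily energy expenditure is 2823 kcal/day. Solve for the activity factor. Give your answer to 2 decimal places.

1.95

Activity factor = TEE ÷ BMR = 2823 ÷ 1447.75 = 1.95.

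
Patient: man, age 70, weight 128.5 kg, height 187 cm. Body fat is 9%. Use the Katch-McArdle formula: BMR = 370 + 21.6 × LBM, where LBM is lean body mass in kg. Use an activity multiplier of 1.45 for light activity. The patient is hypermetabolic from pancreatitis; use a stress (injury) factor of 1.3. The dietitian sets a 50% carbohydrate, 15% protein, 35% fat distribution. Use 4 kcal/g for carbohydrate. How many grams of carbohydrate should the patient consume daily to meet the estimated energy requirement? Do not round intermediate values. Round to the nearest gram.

LBM = 128.5 × (1 − 0.09) = 116.935 kg. Katch-McArdle: BMR = 370 + 21.6 × 116.935 = 2895.796 kcal/day.
TEE = 2895.796 × 1.45 = 4198.9042 kcal/day.
With stress factor 1.3: 4198.9042 × 1.3 = 5458.5755 kcal/day.
Carbohydrate energy = 50% × 5458.5755 = 2729.2877 kcal.
Carbohydrate = 2729.2877 ÷ 4 kcal/g = 682.3219 g.

682 g/day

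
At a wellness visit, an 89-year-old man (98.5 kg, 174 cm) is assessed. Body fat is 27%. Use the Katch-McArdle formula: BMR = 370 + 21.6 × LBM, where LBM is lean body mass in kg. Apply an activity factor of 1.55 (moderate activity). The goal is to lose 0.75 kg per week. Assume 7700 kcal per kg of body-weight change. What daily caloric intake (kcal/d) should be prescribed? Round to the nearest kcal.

2156 kcal/d

LBM = 98.5 × (1 − 0.27) = 71.905 kg. Katch-McArdle: BMR = 370 + 21.6 × 71.905 = 1923.148 kcal/day.
TEE = 1923.148 × 1.55 = 2980.8794 kcal/day.
Required daily deficit = 0.75 × 7700 ÷ 7 = 825 kcal/day.
Target intake = 2980.8794 − 825 = 2155.8794 kcal/day.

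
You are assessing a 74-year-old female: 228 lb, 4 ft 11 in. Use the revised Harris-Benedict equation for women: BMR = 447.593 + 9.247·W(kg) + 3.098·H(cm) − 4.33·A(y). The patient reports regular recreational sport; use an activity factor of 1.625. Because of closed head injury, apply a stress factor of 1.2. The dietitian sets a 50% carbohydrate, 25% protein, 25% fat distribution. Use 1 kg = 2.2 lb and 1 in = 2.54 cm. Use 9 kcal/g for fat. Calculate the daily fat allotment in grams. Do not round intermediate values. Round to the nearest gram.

Convert to metric: weight = 228 ÷ 2.2 = 103.6364 kg; height = (4×12 + 11) × 2.54 = 59 × 2.54 = 149.86 cm.
Harris-Benedict: BMR = 447.593 + 9.247(103.6364) + 3.098(149.86) − 4.33(74) = 1549.7647 kcal/day.
TEE = 1549.7647 × 1.625 = 2518.3677 kcal/day.
With stress factor 1.2: 2518.3677 × 1.2 = 3022.0412 kcal/day.
Fat energy = 25% × 3022.0412 = 755.5103 kcal.
Fat = 755.5103 ÷ 9 kcal/g = 83.9456 g.

84 g/day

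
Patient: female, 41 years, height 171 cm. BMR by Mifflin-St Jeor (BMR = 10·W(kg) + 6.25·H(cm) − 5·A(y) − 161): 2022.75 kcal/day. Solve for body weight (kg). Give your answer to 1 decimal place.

132.0 kg

2022.75 = 10·W + 6.25(171) − 5(41) − 161
10·W = 2022.75 − 702.75 = 1320, so W = 132 kg.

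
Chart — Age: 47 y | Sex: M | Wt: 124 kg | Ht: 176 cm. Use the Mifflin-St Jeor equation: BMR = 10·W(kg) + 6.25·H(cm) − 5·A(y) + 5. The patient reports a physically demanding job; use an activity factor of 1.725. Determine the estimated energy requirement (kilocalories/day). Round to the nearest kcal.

3640 kilocalories/day

Mifflin-St Jeor (male): BMR = 10(124) + 6.25(176) − 5(47) + 5 = 1240 + 1100 − 235 + 5 = 2110 kcal/day.
TEE = BMR × activity factor = 2110 × 1.725 = 3639.75 kcal/day.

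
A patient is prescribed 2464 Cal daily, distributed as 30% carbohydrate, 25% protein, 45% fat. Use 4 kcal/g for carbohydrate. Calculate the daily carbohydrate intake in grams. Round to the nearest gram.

Carbohydrate energy = 30% × 2464 = 739.2 kcal.
At 4 kcal/g: 739.2 ÷ 4 = 184.8 g.

185 g/day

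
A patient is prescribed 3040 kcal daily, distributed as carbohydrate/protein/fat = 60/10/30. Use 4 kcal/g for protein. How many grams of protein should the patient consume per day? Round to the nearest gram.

76 g/day

Protein energy = 10% × 3040 = 304 kcal.
At 4 kcal/g: 304 ÷ 4 = 76 g.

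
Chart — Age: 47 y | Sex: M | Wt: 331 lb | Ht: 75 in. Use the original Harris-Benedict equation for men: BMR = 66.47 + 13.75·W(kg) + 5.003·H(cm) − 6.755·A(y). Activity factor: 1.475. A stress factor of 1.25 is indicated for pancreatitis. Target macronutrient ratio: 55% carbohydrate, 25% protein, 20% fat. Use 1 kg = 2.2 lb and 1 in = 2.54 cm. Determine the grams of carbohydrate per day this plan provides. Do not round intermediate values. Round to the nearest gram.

702 g/day

Convert to metric: weight = 331 ÷ 2.2 = 150.4545 kg; height = 75 × 2.54 = 190.5 cm.
Harris-Benedict: BMR = 66.47 + 13.75(150.4545) + 5.003(190.5) − 6.755(47) = 2770.8065 kcal/day.
TEE = 2770.8065 × 1.475 = 4086.9396 kcal/day.
With stress factor 1.25: 4086.9396 × 1.25 = 5108.6745 kcal/day.
Carbohydrate energy = 55% × 5108.6745 = 2809.771 kcal.
Carbohydrate = 2809.771 ÷ 4 kcal/g = 702.4427 g.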